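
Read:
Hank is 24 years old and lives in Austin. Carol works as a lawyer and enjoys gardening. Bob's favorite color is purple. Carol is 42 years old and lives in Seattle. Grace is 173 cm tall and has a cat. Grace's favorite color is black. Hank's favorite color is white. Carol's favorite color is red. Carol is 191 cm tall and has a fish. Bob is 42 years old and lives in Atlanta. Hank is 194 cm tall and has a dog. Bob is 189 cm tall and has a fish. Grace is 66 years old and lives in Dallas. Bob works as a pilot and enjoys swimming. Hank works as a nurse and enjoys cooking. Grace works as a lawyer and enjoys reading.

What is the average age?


Sum=174, n=4, avg=43.5

43.5


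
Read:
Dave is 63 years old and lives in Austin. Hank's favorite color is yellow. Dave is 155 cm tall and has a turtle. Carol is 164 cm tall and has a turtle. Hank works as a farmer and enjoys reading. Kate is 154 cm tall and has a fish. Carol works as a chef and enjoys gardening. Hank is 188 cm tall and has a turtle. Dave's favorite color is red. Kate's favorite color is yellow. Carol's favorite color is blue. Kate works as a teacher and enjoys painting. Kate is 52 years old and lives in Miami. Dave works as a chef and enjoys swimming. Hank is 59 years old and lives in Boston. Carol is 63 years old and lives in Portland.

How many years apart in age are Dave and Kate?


63 vs 52, diff = 11

11


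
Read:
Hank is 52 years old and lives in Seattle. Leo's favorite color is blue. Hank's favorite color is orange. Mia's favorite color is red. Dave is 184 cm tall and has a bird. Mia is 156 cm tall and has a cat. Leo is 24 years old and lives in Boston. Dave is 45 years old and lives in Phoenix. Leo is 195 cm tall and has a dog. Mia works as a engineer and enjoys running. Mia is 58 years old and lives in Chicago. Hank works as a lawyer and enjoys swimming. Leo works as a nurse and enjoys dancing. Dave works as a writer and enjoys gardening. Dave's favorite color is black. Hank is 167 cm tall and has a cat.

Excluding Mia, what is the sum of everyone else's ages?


Sum (excluding Mia): 121

121


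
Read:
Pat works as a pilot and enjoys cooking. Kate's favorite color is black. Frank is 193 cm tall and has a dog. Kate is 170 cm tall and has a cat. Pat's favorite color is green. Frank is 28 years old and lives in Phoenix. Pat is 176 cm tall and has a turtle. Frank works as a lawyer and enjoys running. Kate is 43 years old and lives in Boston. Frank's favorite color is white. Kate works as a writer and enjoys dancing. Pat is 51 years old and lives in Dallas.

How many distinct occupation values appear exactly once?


Unique occupation values: 3

3


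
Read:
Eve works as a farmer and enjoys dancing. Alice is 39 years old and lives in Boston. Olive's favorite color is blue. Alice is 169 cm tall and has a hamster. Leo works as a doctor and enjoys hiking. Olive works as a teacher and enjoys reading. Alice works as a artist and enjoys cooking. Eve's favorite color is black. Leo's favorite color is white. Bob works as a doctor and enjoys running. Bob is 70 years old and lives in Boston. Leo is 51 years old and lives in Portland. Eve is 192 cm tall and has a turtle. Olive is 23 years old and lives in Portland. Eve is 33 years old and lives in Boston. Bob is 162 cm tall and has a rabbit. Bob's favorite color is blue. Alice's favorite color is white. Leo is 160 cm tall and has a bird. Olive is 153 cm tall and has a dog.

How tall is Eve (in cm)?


Eve is 192 cm tall

192


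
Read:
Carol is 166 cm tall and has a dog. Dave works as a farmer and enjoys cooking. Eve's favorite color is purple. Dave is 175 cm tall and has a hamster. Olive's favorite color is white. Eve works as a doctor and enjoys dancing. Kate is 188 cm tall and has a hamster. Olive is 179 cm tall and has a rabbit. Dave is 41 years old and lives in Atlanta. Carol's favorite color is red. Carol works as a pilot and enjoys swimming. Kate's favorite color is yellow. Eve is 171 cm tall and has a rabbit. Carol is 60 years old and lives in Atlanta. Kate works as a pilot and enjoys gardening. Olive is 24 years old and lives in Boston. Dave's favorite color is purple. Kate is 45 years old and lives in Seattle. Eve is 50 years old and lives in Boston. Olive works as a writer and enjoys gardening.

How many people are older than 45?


Filter: 2

2


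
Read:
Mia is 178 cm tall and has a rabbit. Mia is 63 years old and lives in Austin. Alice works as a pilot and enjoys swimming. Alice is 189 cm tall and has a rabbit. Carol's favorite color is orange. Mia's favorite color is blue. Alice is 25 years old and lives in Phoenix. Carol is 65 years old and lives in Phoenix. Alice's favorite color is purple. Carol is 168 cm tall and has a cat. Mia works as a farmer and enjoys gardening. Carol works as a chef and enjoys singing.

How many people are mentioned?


People: Carol, Alice, Mia. Count = 3

3


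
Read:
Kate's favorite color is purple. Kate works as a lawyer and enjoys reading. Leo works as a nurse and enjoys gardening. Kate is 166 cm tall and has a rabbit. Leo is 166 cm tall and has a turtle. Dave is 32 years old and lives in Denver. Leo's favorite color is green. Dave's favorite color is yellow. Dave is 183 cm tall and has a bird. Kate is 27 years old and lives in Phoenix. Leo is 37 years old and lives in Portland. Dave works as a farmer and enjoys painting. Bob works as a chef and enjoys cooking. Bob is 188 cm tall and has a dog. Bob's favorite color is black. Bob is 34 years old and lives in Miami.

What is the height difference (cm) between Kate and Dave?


|166 - 183| = 17

17


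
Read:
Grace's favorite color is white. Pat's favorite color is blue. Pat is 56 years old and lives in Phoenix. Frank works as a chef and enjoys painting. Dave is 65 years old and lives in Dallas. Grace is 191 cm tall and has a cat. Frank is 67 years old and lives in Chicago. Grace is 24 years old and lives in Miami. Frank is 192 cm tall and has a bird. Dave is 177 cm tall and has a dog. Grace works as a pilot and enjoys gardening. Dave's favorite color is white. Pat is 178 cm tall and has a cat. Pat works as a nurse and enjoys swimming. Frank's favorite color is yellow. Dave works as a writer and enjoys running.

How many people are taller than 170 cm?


Taller than 170: 4

4


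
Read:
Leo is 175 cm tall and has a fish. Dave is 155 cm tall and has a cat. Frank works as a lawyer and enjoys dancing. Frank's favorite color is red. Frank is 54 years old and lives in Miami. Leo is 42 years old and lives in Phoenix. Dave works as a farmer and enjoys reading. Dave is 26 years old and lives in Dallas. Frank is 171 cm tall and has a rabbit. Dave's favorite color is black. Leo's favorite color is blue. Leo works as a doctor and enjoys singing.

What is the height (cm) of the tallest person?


Tallest: Leo at 175 cm

175


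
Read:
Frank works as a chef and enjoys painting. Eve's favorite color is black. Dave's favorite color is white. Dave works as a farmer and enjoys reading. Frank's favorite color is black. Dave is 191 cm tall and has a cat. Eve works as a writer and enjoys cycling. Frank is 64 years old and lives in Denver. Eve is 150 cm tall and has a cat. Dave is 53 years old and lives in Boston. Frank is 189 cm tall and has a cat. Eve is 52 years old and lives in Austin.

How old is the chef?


The chef is Frank, age 64

64


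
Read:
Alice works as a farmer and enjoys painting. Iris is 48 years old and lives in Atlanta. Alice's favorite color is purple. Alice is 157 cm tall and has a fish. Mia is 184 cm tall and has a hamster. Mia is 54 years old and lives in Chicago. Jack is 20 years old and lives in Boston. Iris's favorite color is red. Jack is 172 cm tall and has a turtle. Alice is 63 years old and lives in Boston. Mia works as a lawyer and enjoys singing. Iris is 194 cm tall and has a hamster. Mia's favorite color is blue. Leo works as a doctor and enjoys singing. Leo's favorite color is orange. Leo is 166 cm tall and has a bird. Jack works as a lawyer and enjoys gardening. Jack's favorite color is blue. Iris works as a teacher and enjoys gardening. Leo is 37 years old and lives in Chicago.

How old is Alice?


Alice is 63 years old

63


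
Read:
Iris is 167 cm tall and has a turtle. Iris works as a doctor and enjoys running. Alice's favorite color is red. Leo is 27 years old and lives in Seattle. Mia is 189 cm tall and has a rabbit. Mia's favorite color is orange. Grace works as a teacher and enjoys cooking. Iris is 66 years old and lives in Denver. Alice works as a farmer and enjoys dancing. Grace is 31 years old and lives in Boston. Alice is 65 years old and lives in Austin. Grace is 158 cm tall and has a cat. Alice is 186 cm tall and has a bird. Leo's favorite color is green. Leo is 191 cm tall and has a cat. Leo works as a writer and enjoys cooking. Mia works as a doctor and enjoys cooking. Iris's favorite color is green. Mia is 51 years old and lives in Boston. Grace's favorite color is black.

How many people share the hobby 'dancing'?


Count: 1

1


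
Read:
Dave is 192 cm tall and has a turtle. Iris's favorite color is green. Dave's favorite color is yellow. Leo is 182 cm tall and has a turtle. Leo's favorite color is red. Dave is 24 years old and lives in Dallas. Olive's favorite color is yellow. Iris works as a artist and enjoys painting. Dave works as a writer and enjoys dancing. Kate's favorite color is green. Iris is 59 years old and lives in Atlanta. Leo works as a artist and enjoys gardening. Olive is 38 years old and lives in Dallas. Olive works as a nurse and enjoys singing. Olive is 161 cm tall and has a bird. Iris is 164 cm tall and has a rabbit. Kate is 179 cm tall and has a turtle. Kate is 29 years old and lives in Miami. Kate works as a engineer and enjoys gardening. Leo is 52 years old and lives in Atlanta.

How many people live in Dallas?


Count in Dallas: 2

2


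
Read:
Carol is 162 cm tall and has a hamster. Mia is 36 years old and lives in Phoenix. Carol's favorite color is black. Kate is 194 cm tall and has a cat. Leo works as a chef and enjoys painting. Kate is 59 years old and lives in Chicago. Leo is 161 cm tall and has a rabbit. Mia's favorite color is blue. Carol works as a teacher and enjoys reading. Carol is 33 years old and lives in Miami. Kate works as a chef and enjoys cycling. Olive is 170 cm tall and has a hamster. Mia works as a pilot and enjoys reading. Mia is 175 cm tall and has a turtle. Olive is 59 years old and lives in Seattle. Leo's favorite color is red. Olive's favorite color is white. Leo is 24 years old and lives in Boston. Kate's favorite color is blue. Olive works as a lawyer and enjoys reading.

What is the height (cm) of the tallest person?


Tallest: Kate at 194 cm

194


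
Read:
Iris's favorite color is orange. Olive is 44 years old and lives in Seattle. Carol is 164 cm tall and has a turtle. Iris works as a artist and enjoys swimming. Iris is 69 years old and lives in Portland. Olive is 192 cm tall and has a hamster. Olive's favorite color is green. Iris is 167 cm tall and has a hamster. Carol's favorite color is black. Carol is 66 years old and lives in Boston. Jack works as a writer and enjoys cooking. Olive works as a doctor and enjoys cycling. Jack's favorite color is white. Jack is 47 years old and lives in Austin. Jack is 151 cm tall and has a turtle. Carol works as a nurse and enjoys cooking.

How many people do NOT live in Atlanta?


Not in Atlanta: 4

4


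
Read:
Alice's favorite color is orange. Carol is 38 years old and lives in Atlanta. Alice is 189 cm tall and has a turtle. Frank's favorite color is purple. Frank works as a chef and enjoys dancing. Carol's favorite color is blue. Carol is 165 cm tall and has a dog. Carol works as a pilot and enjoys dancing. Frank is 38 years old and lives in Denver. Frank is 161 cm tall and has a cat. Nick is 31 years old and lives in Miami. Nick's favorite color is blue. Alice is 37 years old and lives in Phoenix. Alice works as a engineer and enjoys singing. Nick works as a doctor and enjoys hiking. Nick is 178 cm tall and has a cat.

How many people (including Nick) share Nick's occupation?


Nick is a doctor. Count = 1

1


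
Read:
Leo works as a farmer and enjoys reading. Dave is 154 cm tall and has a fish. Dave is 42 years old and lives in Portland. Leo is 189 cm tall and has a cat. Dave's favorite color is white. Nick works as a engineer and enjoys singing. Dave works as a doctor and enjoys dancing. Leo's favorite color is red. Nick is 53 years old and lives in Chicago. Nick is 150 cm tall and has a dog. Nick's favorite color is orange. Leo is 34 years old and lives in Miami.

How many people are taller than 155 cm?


Taller than 155: 1

1


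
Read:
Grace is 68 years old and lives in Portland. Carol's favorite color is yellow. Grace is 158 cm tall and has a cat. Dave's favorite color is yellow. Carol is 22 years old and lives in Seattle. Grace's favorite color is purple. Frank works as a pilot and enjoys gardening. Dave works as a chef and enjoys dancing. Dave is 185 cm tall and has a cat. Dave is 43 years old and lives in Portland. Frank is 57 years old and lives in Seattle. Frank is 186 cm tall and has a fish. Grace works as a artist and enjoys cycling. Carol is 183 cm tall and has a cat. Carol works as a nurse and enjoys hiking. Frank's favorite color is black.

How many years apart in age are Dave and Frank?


43 vs 57, diff = 14

14


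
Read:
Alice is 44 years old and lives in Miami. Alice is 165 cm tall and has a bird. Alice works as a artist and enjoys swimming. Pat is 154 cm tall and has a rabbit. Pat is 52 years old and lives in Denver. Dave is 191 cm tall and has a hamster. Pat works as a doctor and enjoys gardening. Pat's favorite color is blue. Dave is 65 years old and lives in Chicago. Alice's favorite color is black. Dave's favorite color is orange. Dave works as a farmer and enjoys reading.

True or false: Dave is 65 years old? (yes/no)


Dave is actually 65. yes

yes


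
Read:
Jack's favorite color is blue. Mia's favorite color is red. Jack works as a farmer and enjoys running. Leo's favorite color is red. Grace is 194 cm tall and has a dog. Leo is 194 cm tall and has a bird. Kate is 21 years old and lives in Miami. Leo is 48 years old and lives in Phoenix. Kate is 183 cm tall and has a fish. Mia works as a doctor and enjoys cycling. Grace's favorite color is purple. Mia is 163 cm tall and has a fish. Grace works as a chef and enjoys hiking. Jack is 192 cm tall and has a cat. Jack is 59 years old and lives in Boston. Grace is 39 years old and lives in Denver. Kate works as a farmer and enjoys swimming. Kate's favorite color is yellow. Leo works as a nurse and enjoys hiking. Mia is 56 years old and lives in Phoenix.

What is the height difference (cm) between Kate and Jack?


|183 - 192| = 9

9


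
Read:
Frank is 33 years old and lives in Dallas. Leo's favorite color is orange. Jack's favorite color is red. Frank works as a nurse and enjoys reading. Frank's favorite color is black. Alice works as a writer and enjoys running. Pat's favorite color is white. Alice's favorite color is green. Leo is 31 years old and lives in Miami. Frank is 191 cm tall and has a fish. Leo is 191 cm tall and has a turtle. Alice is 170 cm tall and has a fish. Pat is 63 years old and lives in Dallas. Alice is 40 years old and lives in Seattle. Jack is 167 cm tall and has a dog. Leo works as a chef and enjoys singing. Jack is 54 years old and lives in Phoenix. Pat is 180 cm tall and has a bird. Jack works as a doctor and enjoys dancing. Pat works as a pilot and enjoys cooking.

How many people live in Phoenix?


Count in Phoenix: 1

1


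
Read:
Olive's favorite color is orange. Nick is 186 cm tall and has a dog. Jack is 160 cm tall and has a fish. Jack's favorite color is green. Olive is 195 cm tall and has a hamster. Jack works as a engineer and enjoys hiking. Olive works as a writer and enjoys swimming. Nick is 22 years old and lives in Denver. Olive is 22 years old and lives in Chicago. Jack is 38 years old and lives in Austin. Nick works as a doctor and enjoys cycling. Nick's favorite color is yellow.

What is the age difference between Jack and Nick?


|38 - 22| = 16

16


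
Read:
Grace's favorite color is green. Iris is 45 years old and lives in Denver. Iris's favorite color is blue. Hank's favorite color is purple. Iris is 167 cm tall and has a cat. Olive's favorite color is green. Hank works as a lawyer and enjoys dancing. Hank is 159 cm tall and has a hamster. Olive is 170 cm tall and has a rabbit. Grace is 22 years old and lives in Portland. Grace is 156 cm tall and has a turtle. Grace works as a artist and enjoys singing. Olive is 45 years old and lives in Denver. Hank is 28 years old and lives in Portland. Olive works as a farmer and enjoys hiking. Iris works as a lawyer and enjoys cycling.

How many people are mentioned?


People: Olive, Hank, Grace, Iris. Count = 4

4


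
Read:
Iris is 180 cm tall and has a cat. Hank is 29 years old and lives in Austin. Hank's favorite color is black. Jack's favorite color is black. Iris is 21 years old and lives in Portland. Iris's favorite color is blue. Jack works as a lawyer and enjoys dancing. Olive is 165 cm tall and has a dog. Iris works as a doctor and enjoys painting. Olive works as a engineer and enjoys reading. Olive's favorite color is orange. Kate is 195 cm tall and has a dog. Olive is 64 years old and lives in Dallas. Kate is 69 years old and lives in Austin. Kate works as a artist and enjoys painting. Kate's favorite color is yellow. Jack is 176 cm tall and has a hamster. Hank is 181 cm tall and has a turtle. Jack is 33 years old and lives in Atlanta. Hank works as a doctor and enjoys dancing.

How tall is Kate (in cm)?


Kate is 195 cm tall

195


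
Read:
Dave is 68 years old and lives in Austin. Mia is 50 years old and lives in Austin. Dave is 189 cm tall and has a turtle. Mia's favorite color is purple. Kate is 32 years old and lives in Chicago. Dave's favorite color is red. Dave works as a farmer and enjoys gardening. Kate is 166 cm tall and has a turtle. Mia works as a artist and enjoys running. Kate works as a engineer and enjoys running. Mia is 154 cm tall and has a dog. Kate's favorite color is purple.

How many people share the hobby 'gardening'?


Count: 1

1


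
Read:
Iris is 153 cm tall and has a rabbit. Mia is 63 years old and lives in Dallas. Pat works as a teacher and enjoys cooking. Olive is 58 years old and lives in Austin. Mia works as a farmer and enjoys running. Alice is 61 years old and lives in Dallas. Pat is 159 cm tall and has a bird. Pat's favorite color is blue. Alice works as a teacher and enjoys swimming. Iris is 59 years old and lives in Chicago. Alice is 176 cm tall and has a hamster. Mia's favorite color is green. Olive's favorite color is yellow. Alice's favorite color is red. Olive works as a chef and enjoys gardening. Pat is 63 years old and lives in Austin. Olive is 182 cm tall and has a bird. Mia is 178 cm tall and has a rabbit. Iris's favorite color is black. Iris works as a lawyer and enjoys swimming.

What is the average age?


Sum=304, n=5, avg=60.8

60.8


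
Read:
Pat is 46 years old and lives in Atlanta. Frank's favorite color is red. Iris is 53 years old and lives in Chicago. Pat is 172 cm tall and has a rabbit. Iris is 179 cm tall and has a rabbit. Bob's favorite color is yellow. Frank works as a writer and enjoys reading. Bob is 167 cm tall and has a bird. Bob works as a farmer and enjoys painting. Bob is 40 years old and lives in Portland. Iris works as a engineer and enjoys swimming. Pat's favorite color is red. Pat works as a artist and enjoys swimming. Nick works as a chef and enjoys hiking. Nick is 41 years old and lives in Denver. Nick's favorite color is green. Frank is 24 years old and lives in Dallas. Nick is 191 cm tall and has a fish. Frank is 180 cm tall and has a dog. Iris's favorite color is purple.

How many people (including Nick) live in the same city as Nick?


Nick lives in Denver. Count = 1

1


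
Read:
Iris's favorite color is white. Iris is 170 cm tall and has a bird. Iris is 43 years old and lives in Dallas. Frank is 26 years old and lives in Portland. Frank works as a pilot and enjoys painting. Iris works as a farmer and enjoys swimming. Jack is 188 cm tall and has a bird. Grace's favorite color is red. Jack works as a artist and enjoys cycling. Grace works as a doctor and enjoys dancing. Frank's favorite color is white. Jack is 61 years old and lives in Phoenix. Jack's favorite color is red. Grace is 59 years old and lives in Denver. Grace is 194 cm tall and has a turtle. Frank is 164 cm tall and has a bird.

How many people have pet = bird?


Count: 3

3


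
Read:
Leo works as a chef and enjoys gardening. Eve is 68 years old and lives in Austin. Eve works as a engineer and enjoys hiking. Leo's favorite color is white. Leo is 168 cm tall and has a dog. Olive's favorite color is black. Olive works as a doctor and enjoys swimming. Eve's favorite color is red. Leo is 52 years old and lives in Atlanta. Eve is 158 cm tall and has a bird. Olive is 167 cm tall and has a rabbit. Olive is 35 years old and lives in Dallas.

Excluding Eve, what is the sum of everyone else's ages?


Sum (excluding Eve): 87

87


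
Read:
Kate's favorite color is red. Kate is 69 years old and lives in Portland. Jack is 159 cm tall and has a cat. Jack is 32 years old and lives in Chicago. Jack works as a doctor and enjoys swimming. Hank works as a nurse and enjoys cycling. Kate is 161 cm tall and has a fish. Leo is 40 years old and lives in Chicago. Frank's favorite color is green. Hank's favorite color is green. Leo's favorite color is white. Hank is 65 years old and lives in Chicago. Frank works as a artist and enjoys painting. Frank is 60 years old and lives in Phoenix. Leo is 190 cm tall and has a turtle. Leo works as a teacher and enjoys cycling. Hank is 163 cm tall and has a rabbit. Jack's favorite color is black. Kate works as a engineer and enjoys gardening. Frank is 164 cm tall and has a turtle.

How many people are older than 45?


Filter: 3

3


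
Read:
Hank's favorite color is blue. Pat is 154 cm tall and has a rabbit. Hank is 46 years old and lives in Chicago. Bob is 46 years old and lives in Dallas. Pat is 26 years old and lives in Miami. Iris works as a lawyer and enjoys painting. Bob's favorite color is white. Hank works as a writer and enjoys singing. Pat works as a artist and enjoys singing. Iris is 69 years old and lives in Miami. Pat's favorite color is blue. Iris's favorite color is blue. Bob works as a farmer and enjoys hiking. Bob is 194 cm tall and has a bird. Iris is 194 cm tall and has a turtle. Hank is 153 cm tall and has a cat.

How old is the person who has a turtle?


Person with turtle is Iris, age 69

69


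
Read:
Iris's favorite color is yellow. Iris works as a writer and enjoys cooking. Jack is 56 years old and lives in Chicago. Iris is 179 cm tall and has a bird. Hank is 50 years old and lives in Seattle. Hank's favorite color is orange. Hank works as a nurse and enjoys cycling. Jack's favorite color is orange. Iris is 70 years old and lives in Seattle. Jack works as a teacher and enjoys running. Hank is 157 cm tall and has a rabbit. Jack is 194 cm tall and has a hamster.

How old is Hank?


Hank is 50 years old

50


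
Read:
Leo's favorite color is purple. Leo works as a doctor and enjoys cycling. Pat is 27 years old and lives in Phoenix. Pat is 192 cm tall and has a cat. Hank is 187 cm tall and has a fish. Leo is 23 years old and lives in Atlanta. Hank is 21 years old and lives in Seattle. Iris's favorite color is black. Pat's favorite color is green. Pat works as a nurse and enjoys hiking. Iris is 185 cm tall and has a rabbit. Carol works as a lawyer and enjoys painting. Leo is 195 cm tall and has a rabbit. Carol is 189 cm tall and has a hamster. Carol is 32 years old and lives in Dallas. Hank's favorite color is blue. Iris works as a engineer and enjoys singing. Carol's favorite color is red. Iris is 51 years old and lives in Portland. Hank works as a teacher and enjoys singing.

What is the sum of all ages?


21+27+32+23+51 = 154

154


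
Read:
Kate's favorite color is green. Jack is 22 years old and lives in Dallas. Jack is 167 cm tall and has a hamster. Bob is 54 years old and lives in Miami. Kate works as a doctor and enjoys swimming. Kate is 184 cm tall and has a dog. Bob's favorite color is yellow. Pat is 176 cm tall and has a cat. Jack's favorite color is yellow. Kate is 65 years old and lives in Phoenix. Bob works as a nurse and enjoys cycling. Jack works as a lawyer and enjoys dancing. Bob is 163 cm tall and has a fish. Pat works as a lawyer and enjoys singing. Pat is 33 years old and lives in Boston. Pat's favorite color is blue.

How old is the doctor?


The doctor is Kate, age 65

65


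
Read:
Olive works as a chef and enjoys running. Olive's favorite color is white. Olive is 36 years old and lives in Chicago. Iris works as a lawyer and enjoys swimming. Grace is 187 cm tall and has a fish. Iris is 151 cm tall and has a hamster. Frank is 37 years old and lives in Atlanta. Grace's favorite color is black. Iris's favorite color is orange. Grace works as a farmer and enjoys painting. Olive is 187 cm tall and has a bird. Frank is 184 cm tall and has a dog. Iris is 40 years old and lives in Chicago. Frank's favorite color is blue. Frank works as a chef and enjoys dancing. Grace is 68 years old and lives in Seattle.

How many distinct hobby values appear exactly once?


Unique hobby values: 4

4


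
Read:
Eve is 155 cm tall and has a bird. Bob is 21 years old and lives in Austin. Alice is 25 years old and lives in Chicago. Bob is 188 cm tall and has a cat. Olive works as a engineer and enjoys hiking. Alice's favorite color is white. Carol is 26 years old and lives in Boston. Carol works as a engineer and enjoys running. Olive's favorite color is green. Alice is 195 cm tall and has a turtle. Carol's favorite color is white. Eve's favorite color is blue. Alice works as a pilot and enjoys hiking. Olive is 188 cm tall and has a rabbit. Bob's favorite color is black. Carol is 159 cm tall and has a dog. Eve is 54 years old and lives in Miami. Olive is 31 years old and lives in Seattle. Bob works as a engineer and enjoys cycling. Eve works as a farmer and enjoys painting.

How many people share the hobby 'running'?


Count: 1

1


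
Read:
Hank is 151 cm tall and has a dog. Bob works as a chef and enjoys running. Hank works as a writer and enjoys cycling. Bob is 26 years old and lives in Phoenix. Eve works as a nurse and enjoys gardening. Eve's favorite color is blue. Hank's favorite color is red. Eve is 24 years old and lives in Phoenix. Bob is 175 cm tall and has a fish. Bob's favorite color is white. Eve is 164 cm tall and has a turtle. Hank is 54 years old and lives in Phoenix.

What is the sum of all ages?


24+54+26 = 104

104


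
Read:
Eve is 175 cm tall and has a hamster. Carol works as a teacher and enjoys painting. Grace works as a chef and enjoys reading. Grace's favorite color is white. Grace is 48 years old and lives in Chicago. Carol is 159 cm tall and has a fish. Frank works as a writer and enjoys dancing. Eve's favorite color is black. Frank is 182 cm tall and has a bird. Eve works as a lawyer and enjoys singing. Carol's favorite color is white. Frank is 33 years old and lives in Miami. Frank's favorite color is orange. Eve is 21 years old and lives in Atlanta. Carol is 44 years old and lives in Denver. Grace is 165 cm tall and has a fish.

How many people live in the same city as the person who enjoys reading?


Person with hobby reading is Grace, city Chicago. Count = 1

1


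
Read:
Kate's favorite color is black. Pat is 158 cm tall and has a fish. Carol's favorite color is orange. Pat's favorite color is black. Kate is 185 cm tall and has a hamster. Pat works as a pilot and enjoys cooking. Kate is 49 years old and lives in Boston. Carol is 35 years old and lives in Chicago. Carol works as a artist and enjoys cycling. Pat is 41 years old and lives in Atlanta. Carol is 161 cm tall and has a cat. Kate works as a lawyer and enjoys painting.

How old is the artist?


The artist is Carol, age 35

35


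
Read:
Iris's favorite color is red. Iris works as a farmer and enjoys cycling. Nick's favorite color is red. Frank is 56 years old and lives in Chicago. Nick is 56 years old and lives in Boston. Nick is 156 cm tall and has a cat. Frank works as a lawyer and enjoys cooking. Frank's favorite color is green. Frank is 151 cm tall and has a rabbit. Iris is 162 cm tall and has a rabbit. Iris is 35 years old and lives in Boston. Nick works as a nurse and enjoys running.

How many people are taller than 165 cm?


Taller than 165: 0

0


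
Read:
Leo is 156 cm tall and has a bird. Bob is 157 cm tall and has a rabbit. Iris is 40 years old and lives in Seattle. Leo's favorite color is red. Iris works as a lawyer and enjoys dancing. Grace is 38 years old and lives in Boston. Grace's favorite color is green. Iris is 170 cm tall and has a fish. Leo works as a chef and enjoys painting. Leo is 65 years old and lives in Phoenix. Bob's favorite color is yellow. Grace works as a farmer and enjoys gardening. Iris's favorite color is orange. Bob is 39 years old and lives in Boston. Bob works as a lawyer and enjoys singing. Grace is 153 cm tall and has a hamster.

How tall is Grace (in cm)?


Grace is 153 cm tall

153


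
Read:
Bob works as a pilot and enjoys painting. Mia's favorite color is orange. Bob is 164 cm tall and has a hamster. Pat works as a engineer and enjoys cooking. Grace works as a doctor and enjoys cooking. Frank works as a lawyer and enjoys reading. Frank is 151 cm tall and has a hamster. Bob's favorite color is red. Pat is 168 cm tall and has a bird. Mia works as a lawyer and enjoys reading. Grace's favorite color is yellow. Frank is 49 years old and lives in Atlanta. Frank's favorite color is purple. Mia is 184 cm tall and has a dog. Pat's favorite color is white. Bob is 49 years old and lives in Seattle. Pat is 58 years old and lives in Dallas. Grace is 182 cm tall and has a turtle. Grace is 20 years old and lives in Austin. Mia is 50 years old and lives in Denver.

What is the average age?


Sum=226, n=5, avg=45.2

45.2


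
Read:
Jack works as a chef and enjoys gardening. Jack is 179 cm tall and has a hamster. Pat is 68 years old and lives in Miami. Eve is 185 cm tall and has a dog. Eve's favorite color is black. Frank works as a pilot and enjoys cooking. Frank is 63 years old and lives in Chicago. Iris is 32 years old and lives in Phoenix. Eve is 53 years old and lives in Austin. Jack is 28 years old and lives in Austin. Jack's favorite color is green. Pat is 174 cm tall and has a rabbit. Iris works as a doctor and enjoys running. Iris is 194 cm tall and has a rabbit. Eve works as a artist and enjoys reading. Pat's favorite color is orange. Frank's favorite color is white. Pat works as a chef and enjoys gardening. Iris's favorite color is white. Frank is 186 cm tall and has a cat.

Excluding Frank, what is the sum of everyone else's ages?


Sum (excluding Frank): 181

181


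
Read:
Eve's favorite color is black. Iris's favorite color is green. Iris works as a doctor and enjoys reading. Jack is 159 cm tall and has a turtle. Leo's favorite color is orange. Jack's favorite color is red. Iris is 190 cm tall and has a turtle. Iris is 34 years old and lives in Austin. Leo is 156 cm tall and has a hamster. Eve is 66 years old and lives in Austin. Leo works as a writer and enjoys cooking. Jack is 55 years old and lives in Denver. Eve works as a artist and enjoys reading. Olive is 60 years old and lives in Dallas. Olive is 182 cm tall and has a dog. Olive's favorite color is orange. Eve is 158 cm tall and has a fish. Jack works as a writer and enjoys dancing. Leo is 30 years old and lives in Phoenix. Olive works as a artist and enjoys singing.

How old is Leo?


Leo is 30 years old

30


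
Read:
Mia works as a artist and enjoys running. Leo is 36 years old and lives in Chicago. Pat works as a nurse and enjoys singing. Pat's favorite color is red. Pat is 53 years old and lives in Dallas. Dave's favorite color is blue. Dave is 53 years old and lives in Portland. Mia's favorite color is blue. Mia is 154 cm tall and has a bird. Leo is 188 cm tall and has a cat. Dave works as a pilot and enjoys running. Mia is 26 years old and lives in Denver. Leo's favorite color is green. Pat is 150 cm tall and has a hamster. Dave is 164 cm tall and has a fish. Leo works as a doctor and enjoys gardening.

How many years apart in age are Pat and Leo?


53 vs 36, diff = 17

17


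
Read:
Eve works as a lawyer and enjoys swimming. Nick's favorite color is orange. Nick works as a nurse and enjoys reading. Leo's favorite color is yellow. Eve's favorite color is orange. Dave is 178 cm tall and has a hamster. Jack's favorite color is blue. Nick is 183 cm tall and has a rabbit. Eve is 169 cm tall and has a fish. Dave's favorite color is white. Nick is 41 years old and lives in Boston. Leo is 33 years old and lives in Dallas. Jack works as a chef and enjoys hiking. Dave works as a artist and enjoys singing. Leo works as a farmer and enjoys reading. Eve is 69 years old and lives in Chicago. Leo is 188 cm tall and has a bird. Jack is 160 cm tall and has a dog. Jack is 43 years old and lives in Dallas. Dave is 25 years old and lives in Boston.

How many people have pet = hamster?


Count: 1

1


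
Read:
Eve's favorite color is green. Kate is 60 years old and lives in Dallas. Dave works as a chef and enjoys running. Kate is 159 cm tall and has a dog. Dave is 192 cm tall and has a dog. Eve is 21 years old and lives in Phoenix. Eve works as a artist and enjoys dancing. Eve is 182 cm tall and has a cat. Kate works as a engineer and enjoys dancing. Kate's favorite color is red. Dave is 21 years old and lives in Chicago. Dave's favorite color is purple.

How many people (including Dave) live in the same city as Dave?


Dave lives in Chicago. Count = 1

1


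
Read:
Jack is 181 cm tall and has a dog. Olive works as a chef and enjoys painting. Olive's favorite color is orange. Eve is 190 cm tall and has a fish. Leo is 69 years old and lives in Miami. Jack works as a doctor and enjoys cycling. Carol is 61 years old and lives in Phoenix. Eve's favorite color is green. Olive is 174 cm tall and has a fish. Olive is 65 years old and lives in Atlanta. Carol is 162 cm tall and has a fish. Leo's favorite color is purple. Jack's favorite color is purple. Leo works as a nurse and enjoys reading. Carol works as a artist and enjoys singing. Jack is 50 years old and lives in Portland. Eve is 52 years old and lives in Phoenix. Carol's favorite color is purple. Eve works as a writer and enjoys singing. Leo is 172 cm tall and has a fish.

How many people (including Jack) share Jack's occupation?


Jack is a doctor. Count = 1

1


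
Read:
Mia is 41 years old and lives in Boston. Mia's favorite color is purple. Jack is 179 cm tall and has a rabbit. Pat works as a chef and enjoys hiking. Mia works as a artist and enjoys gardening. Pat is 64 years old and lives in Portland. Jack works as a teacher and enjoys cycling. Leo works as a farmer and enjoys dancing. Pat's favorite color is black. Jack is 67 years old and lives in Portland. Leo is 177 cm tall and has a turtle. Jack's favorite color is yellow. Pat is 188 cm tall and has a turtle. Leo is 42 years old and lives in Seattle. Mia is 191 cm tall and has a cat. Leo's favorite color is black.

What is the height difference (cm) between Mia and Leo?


|191 - 177| = 14

14


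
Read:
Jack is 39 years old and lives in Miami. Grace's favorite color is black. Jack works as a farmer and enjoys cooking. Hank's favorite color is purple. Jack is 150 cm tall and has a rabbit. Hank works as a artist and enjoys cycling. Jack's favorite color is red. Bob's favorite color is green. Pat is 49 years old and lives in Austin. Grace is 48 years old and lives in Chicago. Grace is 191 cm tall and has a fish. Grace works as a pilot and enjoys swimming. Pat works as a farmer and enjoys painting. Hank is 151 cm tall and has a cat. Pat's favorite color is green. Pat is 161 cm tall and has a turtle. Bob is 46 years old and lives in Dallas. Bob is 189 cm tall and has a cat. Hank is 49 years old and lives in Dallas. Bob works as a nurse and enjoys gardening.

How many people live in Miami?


Count in Miami: 1

1


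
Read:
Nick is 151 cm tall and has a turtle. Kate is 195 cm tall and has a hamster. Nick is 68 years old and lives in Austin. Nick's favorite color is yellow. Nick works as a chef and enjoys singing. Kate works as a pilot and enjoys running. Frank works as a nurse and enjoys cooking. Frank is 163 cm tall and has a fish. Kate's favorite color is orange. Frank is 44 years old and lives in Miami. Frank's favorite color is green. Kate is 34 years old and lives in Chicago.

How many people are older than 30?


Filter: 3

3


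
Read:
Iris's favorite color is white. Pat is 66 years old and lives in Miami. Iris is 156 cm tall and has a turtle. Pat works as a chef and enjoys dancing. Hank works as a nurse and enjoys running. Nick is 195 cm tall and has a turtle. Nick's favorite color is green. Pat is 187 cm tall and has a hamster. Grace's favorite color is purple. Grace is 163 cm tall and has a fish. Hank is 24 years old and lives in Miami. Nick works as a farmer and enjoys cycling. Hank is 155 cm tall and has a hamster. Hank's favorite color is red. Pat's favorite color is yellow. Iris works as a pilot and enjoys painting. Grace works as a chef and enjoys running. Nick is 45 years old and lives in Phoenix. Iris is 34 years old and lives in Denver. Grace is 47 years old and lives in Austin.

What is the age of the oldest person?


Oldest: Pat at 66

66


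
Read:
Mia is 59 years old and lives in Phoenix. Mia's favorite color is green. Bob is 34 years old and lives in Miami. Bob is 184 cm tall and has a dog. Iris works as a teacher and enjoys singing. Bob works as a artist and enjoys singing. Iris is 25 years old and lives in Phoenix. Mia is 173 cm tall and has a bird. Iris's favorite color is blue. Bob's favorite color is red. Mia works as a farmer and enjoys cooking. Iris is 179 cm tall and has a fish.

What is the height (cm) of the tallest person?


Tallest: Bob at 184 cm

184


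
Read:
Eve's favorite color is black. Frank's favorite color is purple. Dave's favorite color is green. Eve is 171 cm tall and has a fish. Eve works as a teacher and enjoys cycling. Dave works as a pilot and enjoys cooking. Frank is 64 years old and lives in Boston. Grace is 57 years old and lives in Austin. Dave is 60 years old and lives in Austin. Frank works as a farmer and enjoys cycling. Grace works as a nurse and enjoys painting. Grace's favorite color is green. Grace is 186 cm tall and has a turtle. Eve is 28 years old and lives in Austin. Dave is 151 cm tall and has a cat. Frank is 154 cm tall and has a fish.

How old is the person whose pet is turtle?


Person with pet=turtle is Grace, age 57

57


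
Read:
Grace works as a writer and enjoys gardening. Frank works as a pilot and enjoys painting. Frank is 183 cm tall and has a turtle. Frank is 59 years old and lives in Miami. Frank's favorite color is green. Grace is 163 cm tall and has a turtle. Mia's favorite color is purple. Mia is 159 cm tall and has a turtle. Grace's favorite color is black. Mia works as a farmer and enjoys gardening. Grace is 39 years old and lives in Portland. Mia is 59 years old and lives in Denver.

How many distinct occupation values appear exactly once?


Unique occupation values: 3

3


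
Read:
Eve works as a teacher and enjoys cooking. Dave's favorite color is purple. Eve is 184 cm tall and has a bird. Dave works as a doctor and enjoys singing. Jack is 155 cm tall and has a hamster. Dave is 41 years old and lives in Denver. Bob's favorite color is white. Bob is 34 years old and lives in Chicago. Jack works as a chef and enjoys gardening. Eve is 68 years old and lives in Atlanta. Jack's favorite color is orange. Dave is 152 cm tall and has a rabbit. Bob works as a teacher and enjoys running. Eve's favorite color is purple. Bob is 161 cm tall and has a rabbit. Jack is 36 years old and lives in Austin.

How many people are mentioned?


People: Dave, Jack, Eve, Bob. Count = 4

4
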